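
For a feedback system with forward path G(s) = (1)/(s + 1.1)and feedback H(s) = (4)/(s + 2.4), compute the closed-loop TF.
Closed-loop T = G/(1+GH).
Numerator: G_num * H_den = s + 2.4.
Denominator: G_den * H_den + G_num * H_num = (s^2 + 3.5*s + 2.64) + (4) = s^2 + 3.5*s + 6.64.
T(s) = (s + 2.4)/(s^2 + 3.5*s + 6.64)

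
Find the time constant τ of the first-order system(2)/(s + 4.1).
First-order system: τ = -1/pole. Pole = -4.1. τ = -1/(-4.1) = 0.2439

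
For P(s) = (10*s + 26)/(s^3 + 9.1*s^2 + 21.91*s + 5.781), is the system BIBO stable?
Denominator: s^3 + 9.1*s^2 + 21.91*s + 5.781 = (s + 4.1)(s + 0.3)(s + 4.7). Poles: -0.3, -4.1, -4.7. All Re(p)<0: Yes (stable)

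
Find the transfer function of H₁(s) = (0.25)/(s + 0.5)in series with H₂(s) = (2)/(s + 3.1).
Series: H = H₁ · H₂ = (n₁·n₂)/(d₁·d₂).
Num: n₁·n₂ = 0.5. Den: d₁·d₂ = s^2 + 3.6*s + 1.55.
H(s) = (0.5)/(s^2 + 3.6*s + 1.55)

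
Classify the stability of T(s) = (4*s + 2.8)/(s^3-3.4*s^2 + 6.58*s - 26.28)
Denominator: s^3 - 3.4*s^2 + 6.58*s - 26.28 = (s - 3.6)(s^2 + 0.2*s + 7.3). Poles: -0.1 + 2.7j, -0.1 - 2.7j, 3.6. Unstable (1 pole(s) in RHP)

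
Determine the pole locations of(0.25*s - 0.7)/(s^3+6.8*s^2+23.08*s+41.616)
Set denominator = 0: s^3 + 6.8*s^2 + 23.08*s + 41.616 = (s + 3.6)(s^2 + 3.2*s + 11.56) = 0 → Poles: -1.6 + 3j, -1.6 - 3j, -3.6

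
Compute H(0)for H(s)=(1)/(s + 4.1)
DC gain = H(0) = num(0)/den(0) = 1/4.1 = 0.2439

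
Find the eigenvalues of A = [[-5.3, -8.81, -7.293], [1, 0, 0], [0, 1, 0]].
Eigenvalues solve det(λI - A) = 0.
Characteristic polynomial: λ^3 + 5.3*λ^2 + 8.81*λ + 7.293 = 0.
Factor: (λ + 3.3)(λ^2 + 2*λ + 2.21) = 0.
Roots: -1 + 1.1j, -1 - 1.1j, -3.3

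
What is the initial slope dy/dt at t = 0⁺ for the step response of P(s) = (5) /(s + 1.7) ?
IVT: y'(0⁺) = lim_{s→∞} s²·Y(s) = lim_{s→∞} s·P(s).
deg(num) = 0, deg(den) = 1, relative degree = 1, so s·P(s) → (leading num)/(leading den) = 5/1 = 5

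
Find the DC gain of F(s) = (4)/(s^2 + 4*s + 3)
DC gain = F(0) = num(0)/den(0) = 4/3 = 1.333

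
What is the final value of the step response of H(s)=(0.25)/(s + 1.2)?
FVT: lim_{t→∞} y(t) = lim_{s→0} s*Y(s) where Y(s) = H(s)/s.
= lim_{s→0} H(s) = H(0) = num(0)/den(0) = 0.25/1.2 = 0.2083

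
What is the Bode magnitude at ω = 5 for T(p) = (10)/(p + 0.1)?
Substitute p = j*5: T(j5) = 0.039984 - 1.9992j.
|T(j5)| = sqrt(Re² + Im²) = 2.
20*log₁₀(2) = 6.02 dB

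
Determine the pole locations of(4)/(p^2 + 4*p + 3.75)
Set denominator = 0: p^2 + 4*p + 3.75 = (p + 1.5)(p + 2.5) = 0 → Poles: -1.5, -2.5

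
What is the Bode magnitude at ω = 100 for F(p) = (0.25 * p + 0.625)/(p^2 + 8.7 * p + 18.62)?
Substitute p = j*100: F(j100) = 0.000154522 - 0.0024912j.
|F(j100)| = sqrt(Re² + Im²) = 0.002496.
20*log₁₀(0.002496) = -52.06 dB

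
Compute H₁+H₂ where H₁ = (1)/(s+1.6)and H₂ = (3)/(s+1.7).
Parallel: H = H₁ + H₂ = (n₁·d₂ + n₂·d₁)/(d₁·d₂).
n₁·d₂ = s + 1.7. n₂·d₁ = 3*s + 4.8. Sum = 4*s + 6.5. d₁·d₂ = s^2 + 3.3*s + 2.72.
H(s) = (4*s + 6.5)/(s^2 + 3.3*s + 2.72)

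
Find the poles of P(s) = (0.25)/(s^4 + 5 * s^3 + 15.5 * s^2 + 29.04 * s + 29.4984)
Set denominator = 0: s^4 + 5*s^3 + 15.5*s^2 + 29.04*s + 29.4984 = (s^2 + 3.8*s + 4.82)(s^2 + 1.2*s + 6.12) = 0 → Poles: -0.6 + 2.4j, -0.6 - 2.4j, -1.9 + 1.1j, -1.9 - 1.1j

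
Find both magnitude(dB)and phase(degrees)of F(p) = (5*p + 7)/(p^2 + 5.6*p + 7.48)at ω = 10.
Substitute p = j*10: F(j10) = 0.184026 - 0.429037j.
|F| = 20*log₁₀(sqrt(Re²+Im²)) = -6.62 dB.
∠F = atan2(Im, Re) = -66.78°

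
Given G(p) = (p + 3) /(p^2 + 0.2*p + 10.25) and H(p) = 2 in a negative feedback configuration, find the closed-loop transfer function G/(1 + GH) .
Closed-loop T = G/(1+GH).
Numerator: G_num * H_den = p + 3.
Denominator: G_den * H_den + G_num * H_num = (p^2 + 0.2*p + 10.25) + (2*p + 6) = p^2 + 2.2*p + 16.25.
T(p) = (p + 3)/(p^2 + 2.2*p + 16.25)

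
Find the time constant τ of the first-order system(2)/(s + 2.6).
First-order system: τ = -1/pole. Pole = -2.6. τ = -1/(-2.6) = 0.3846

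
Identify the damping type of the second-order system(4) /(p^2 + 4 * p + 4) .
Standard form: ωn²/(p²+2ζωn·p+ωn²) gives ωn=2, ζ=1.
Critically damped (ζ = 1)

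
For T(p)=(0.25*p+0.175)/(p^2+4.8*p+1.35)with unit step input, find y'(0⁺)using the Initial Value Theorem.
IVT: y'(0⁺) = lim_{p→∞} p²·Y(p) = lim_{p→∞} p·T(p).
deg(num) = 1, deg(den) = 2, relative degree = 1, so p·T(p) → (leading num)/(leading den) = 0.25/1 = 0.25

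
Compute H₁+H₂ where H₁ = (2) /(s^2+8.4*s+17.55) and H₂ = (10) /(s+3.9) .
Parallel: H = H₁ + H₂ = (n₁·d₂ + n₂·d₁)/(d₁·d₂).
n₁·d₂ = 2*s + 7.8. n₂·d₁ = 10*s^2 + 84*s + 175.5. Sum = 10*s^2 + 86*s + 183.3. d₁·d₂ = s^3 + 12.3*s^2 + 50.31*s + 68.445.
H(s) = (10*s^2 + 86*s + 183.3)/(s^3 + 12.3*s^2 + 50.31*s + 68.445)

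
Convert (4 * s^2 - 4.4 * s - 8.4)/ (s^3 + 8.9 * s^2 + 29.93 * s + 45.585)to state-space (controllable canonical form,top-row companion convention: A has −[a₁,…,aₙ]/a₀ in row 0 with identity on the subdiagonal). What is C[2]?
Reachable canonical form: C = numerator coefficients (right-aligned, zero-padded to length n).
num = 4*s^2 - 4.4*s - 8.4, C = [[4, -4.4, -8.4]].
C[2] = -8.4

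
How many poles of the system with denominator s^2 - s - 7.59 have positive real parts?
s^2 - s - 7.59 = (s - 3.3)(s + 2.3). Poles: -2.3, 3.3. RHP poles (Re>0): 1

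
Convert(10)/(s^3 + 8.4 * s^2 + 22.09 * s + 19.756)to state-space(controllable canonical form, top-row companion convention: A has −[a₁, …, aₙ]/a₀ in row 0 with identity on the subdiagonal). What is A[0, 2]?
Reachable canonical form for den = s^3 + 8.4*s^2 + 22.09*s + 19.756: top row of A = -[a₁,a₂,...,aₙ]/a₀, ones on the subdiagonal, zeros elsewhere.
A = [[-8.4, -22.09, -19.756], [1, 0, 0], [0, 1, 0]].
A[0,2] = -19.756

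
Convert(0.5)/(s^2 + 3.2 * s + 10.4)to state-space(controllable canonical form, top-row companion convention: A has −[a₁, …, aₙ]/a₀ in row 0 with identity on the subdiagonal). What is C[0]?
Reachable canonical form: C = numerator coefficients (right-aligned, zero-padded to length n).
num = 0.5, C = [[0, 0.5]].
C[0] = 0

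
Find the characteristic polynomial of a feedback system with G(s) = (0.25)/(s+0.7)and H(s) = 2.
Characteristic poly = G_den * H_den + G_num * H_num = (s + 0.7) + (0.5) = s + 1.2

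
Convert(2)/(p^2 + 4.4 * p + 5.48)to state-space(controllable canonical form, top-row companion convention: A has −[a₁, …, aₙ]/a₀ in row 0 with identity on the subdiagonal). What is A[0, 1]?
Reachable canonical form for den = p^2 + 4.4*p + 5.48: top row of A = -[a₁,a₂,...,aₙ]/a₀, ones on the subdiagonal, zeros elsewhere.
A = [[-4.4, -5.48], [1, 0]].
A[0,1] = -5.48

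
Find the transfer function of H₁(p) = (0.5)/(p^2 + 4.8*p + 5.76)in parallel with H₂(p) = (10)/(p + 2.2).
Parallel: H = H₁ + H₂ = (n₁·d₂ + n₂·d₁)/(d₁·d₂).
n₁·d₂ = 0.5*p + 1.1. n₂·d₁ = 10*p^2 + 48*p + 57.6. Sum = 10*p^2 + 48.5*p + 58.7. d₁·d₂ = p^3 + 7*p^2 + 16.32*p + 12.672.
H(p) = (10*p^2 + 48.5*p + 58.7)/(p^3 + 7*p^2 + 16.32*p + 12.672)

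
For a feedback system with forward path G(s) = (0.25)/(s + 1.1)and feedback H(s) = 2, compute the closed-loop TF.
Closed-loop T = G/(1+GH).
Numerator: G_num * H_den = 0.25.
Denominator: G_den * H_den + G_num * H_num = (s + 1.1) + (0.5) = s + 1.6.
T(s) = (0.25)/(s + 1.6)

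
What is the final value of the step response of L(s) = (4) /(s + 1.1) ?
FVT: lim_{t→∞} y(t) = lim_{s→0} s*Y(s) where Y(s) = L(s)/s.
= lim_{s→0} L(s) = L(0) = num(0)/den(0) = 4/1.1 = 3.636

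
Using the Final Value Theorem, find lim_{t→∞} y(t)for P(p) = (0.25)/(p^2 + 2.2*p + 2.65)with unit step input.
FVT: lim_{t→∞} y(t) = lim_{p→0} p*Y(p) where Y(p) = P(p)/p.
= lim_{p→0} P(p) = P(0) = num(0)/den(0) = 0.25/2.65 = 0.09434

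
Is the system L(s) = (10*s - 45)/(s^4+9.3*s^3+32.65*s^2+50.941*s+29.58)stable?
Denominator: s^4 + 9.3*s^3 + 32.65*s^2 + 50.941*s + 29.58 = (s + 2.4)(s + 1.7)(s^2 + 5.2*s + 7.25). Poles: -1.7, -2.4, -2.6 + 0.7j, -2.6 - 0.7j. All Re(p)<0: Yes (stable)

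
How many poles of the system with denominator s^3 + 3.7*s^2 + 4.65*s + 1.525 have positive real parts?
s^3 + 3.7*s^2 + 4.65*s + 1.525 = (s + 0.5)(s^2 + 3.2*s + 3.05). Poles: -0.5, -1.6 + 0.7j, -1.6 - 0.7j. RHP poles (Re>0): 0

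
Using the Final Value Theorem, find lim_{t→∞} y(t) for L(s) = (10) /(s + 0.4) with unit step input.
FVT: lim_{t→∞} y(t) = lim_{s→0} s*Y(s) where Y(s) = L(s)/s.
= lim_{s→0} L(s) = L(0) = num(0)/den(0) = 10/0.4 = 25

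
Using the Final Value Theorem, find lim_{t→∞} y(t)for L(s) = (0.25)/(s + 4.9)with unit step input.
FVT: lim_{t→∞} y(t) = lim_{s→0} s*Y(s) where Y(s) = L(s)/s.
= lim_{s→0} L(s) = L(0) = num(0)/den(0) = 0.25/4.9 = 0.05102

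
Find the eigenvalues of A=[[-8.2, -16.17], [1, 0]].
Eigenvalues solve det(λI - A) = 0.
Characteristic polynomial: λ^2 + 8.2*λ + 16.17 = 0.
Factor: (λ + 3.3)(λ + 4.9) = 0.
Roots: -3.3, -4.9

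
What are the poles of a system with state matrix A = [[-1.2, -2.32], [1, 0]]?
Eigenvalues solve det(λI - A) = 0.
Characteristic polynomial: λ^2 + 1.2*λ + 2.32 = 0.
Roots: -0.6 + 1.4j, -0.6 - 1.4j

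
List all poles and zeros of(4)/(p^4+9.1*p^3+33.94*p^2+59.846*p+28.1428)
Set denominator = 0: p^4 + 9.1*p^3 + 33.94*p^2 + 59.846*p + 28.1428 = (p + 3.8)(p + 0.7)(p^2 + 4.6*p + 10.58) = 0 → Poles: -0.7, -2.3 + 2.3j, -2.3 - 2.3j, -3.8
Numerator is a nonzero constant (4) → Zeros: none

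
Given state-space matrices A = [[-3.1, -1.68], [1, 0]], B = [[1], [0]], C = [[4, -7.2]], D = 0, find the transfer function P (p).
P(p) = C(pI - A)⁻¹B + D.
Characteristic polynomial det(pI - A) = p^2 + 3.1*p + 1.68.
Numerator from C·adj(pI-A)·B + D·det(pI-A) = 4*p - 7.2.
P(p) = (4*p - 7.2)/(p^2 + 3.1*p + 1.68)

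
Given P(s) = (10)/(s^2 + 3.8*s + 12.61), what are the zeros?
Numerator is a nonzero constant (10) → Zeros: none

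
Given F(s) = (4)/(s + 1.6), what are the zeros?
Numerator is a nonzero constant (4) → Zeros: none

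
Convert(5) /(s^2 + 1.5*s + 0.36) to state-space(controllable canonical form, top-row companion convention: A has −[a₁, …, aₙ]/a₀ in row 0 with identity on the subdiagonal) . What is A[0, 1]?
Reachable canonical form for den = s^2 + 1.5*s + 0.36: top row of A = -[a₁,a₂,...,aₙ]/a₀, ones on the subdiagonal, zeros elsewhere.
A = [[-1.5, -0.36], [1, 0]].
A[0,1] = -0.36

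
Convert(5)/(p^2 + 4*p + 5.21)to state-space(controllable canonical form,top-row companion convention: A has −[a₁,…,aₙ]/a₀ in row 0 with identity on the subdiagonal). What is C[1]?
Reachable canonical form: C = numerator coefficients (right-aligned, zero-padded to length n).
num = 5, C = [[0, 5]].
C[1] = 5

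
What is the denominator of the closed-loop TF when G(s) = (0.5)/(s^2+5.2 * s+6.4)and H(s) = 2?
Characteristic poly = G_den * H_den + G_num * H_num = (s^2 + 5.2*s + 6.4) + (1) = s^2 + 5.2*s + 7.4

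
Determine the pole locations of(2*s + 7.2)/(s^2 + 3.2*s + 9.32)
Set denominator = 0: s^2 + 3.2*s + 9.32 = 0 → Poles: -1.6 + 2.6j, -1.6 - 2.6j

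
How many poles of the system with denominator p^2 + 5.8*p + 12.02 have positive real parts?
Poles: -2.9 + 1.9j, -2.9 - 1.9j. RHP poles (Re>0): 0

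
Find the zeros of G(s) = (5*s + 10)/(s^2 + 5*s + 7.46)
Set numerator = 0: 5*s + 10 = 0 → Zeros: -2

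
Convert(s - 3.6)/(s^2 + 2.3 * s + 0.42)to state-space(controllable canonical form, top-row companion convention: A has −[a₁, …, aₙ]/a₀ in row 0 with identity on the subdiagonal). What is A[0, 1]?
Reachable canonical form for den = s^2 + 2.3*s + 0.42: top row of A = -[a₁,a₂,...,aₙ]/a₀, ones on the subdiagonal, zeros elsewhere.
A = [[-2.3, -0.42], [1, 0]].
A[0,1] = -0.42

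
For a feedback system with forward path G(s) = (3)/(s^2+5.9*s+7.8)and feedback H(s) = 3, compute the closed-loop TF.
Closed-loop T = G/(1+GH).
Numerator: G_num * H_den = 3.
Denominator: G_den * H_den + G_num * H_num = (s^2 + 5.9*s + 7.8) + (9) = s^2 + 5.9*s + 16.8.
T(s) = (3)/(s^2 + 5.9*s + 16.8)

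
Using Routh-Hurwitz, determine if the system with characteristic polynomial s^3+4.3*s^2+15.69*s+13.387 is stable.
Routh array:
s^3: [1, 15.69]; s^2: [4.3, 13.387]; s^1: [12.5767]; s^0: [13.387]
First column: [1, 4.3, 12.5767, 13.387]. Sign changes = 0.
Yes, stable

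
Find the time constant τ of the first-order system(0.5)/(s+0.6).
First-order system: τ = -1/pole. Pole = -0.6. τ = -1/(-0.6) = 1.667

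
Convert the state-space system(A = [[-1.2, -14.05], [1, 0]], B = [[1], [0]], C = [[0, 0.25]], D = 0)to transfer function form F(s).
F(s) = C(sI - A)⁻¹B + D.
Characteristic polynomial det(sI - A) = s^2 + 1.2*s + 14.05.
Numerator from C·adj(sI-A)·B + D·det(sI-A) = 0.25.
F(s) = (0.25)/(s^2 + 1.2*s + 14.05)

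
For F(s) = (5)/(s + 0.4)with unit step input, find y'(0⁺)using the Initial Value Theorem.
IVT: y'(0⁺) = lim_{s→∞} s²·Y(s) = lim_{s→∞} s·F(s).
deg(num) = 0, deg(den) = 1, relative degree = 1, so s·F(s) → (leading num)/(leading den) = 5/1 = 5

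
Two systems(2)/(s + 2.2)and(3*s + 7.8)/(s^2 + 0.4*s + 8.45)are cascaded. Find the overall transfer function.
Series: H = H₁ · H₂ = (n₁·n₂)/(d₁·d₂).
Num: n₁·n₂ = 6*s + 15.6. Den: d₁·d₂ = s^3 + 2.6*s^2 + 9.33*s + 18.59.
H(s) = (6*s + 15.6)/(s^3 + 2.6*s^2 + 9.33*s + 18.59)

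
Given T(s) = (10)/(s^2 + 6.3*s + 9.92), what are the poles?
Set denominator = 0: s^2 + 6.3*s + 9.92 = (s + 3.1)(s + 3.2) = 0 → Poles: -3.1, -3.2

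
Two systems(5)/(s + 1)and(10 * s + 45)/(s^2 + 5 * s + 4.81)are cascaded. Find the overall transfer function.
Series: H = H₁ · H₂ = (n₁·n₂)/(d₁·d₂).
Num: n₁·n₂ = 50*s + 225. Den: d₁·d₂ = s^3 + 6*s^2 + 9.81*s + 4.81.
H(s) = (50*s + 225)/(s^3 + 6*s^2 + 9.81*s + 4.81)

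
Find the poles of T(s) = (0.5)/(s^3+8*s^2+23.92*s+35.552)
Set denominator = 0: s^3 + 8*s^2 + 23.92*s + 35.552 = (s + 4.4)(s^2 + 3.6*s + 8.08) = 0 → Poles: -1.8 + 2.2j, -1.8 - 2.2j, -4.4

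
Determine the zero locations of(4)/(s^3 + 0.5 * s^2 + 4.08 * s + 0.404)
Numerator is a nonzero constant (4) → Zeros: none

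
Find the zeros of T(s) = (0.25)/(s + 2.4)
Numerator is a nonzero constant (0.25) → Zeros: none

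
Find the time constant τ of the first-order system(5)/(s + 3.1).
First-order system: τ = -1/pole. Pole = -3.1. τ = -1/(-3.1) = 0.3226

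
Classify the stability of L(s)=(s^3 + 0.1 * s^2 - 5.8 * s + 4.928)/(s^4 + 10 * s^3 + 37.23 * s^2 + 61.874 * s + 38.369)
Denominator: s^4 + 10*s^3 + 37.23*s^2 + 61.874*s + 38.369 = (s + 3.7)(s + 1.7)(s^2 + 4.6*s + 6.1). Poles: -1.7, -2.3 + 0.9j, -2.3 - 0.9j, -3.7. Stable (all poles in LHP)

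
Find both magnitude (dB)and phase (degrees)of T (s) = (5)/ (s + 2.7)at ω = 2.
Substitute s = j*2: T(j2) = 1.19575 - 0.88574j.
|T| = 20*log₁₀(sqrt(Re²+Im²)) = 3.45 dB.
∠T = atan2(Im, Re) = -36.53°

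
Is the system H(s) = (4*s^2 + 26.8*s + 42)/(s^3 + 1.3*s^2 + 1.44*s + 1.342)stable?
Denominator: s^3 + 1.3*s^2 + 1.44*s + 1.342 = (s + 1.1)(s^2 + 0.2*s + 1.22). Poles: -0.1 + 1.1j, -0.1 - 1.1j, -1.1. All Re(p)<0: Yes (stable)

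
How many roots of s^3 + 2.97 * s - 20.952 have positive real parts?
Factor: s^3 + 2.97*s - 20.952 = (s - 2.4)(s^2 + 2.4*s + 8.73).
Roots: -1.2 + 2.7j, -1.2 - 2.7j, 2.4.
RHP roots (Re>0): 1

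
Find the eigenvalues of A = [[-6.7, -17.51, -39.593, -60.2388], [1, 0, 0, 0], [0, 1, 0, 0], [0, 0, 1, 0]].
Eigenvalues solve det(λI - A) = 0.
Characteristic polynomial: λ^4 + 6.7*λ^3 + 17.51*λ^2 + 39.593*λ + 60.2388 = 0.
Factor: (λ + 3.6)(λ + 2.9)(λ^2 + 0.2*λ + 5.77) = 0.
Roots: -0.1 + 2.4j, -0.1 - 2.4j, -2.9, -3.6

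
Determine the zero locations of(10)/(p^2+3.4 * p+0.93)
Numerator is a nonzero constant (10) → Zeros: none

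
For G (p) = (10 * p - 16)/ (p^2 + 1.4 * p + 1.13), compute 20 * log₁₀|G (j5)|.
Substitute p = j*5: G(j5) = 1.18285 - 1.7478j.
|G(j5)| = sqrt(Re² + Im²) = 2.11.
20*log₁₀(2.11) = 6.49 dB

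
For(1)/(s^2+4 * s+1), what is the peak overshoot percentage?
Standard form: ωn²/(s²+2ζωn·s+ωn²) → ωn = 1, ζ = 2.
ζ ≥ 1, so the response is non-oscillatory: peak overshoot = 0%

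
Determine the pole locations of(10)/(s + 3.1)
Set denominator = 0: s + 3.1 = 0 → Poles: -3.1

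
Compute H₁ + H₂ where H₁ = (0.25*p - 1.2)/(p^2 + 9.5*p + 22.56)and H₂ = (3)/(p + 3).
Parallel: H = H₁ + H₂ = (n₁·d₂ + n₂·d₁)/(d₁·d₂).
n₁·d₂ = 0.25*p^2 - 0.45*p - 3.6. n₂·d₁ = 3*p^2 + 28.5*p + 67.68. Sum = 3.25*p^2 + 28.05*p + 64.08. d₁·d₂ = p^3 + 12.5*p^2 + 51.06*p + 67.68.
H(p) = (3.25*p^2 + 28.05*p + 64.08)/(p^3 + 12.5*p^2 + 51.06*p + 67.68)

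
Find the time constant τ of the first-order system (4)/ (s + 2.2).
First-order system: τ = -1/pole. Pole = -2.2. τ = -1/(-2.2) = 0.4545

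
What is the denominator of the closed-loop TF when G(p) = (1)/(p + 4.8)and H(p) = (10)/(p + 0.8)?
Characteristic poly = G_den * H_den + G_num * H_num = (p^2 + 5.6*p + 3.84) + (10) = p^2 + 5.6*p + 13.84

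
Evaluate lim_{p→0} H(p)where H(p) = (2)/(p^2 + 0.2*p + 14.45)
DC gain = H(0) = num(0)/den(0) = 2/14.45 = 0.1384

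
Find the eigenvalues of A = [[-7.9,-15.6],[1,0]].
Eigenvalues solve det(λI - A) = 0.
Characteristic polynomial: λ^2 + 7.9*λ + 15.6 = 0.
Factor: (λ + 4)(λ + 3.9) = 0.
Roots: -3.9, -4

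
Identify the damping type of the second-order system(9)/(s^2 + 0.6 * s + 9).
Standard form: ωn²/(s²+2ζωn·s+ωn²) gives ωn=3, ζ=0.1.
Underdamped (ζ = 0.1 < 1)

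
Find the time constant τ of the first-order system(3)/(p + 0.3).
First-order system: τ = -1/pole. Pole = -0.3. τ = -1/(-0.3) = 3.333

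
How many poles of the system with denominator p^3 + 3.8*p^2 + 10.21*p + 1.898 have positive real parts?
p^3 + 3.8*p^2 + 10.21*p + 1.898 = (p + 0.2)(p^2 + 3.6*p + 9.49). Poles: -0.2, -1.8 + 2.5j, -1.8 - 2.5j. RHP poles (Re>0): 0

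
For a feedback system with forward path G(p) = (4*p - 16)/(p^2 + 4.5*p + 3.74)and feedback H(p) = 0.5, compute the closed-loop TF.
Closed-loop T = G/(1+GH).
Numerator: G_num * H_den = 4*p - 16.
Denominator: G_den * H_den + G_num * H_num = (p^2 + 4.5*p + 3.74) + (2*p - 8) = p^2 + 6.5*p - 4.26.
T(p) = (4*p - 16)/(p^2 + 6.5*p - 4.26)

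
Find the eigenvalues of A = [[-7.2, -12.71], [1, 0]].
Eigenvalues solve det(λI - A) = 0.
Characteristic polynomial: λ^2 + 7.2*λ + 12.71 = 0.
Factor: (λ + 3.1)(λ + 4.1) = 0.
Roots: -3.1, -4.1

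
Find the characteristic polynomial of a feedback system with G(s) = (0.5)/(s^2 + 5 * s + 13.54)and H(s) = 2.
Characteristic poly = G_den * H_den + G_num * H_num = (s^2 + 5*s + 13.54) + (1) = s^2 + 5*s + 14.54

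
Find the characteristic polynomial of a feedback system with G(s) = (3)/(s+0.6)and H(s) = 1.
Characteristic poly = G_den * H_den + G_num * H_num = (s + 0.6) + (3) = s + 3.6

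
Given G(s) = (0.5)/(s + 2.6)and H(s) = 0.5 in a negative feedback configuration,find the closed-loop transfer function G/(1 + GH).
Closed-loop T = G/(1+GH).
Numerator: G_num * H_den = 0.5.
Denominator: G_den * H_den + G_num * H_num = (s + 2.6) + (0.25) = s + 2.85.
T(s) = (0.5)/(s + 2.85)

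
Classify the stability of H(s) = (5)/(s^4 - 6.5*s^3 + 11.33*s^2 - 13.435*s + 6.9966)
Denominator: s^4 - 6.5*s^3 + 11.33*s^2 - 13.435*s + 6.9966 = (s - 4.6)(s - 0.9)(s^2 - s + 1.69). Poles: 0.5 + 1.2j, 0.5 - 1.2j, 0.9, 4.6. Unstable (4 pole(s) in RHP)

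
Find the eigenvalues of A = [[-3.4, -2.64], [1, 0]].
Eigenvalues solve det(λI - A) = 0.
Characteristic polynomial: λ^2 + 3.4*λ + 2.64 = 0.
Factor: (λ + 1.2)(λ + 2.2) = 0.
Roots: -1.2, -2.2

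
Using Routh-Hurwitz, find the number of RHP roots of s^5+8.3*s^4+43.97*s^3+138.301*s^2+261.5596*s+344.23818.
Routh array:
s^5: [1, 43.97, 261.5596]; s^4: [8.3, 138.301, 344.23818]; s^3: [27.3072, 220.085]; s^2: [71.4064, 344.23818]; s^1: [88.4416]; s^0: [344.23818]
First column: [1, 8.3, 27.3072, 71.4064, 88.4416, 344.23818]. Sign changes = RHP roots = 0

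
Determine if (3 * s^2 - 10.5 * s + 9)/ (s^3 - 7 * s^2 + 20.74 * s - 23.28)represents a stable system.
Denominator: s^3 - 7*s^2 + 20.74*s - 23.28 = (s - 2.4)(s^2 - 4.6*s + 9.7). Poles: 2.3 + 2.1j, 2.3 - 2.1j, 2.4. All Re(p)<0: No (unstable)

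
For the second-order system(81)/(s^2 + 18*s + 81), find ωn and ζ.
Standard form: ωn²/(s²+2ζωn·s+ωn²).
const=81=ωn² → ωn=9, s coeff=18=2ζωn → ζ=1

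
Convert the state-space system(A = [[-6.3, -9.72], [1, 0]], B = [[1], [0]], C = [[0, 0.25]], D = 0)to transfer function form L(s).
L(s) = C(sI - A)⁻¹B + D.
Characteristic polynomial det(sI - A) = s^2 + 6.3*s + 9.72.
Numerator from C·adj(sI-A)·B + D·det(sI-A) = 0.25.
L(s) = (0.25)/(s^2 + 6.3*s + 9.72)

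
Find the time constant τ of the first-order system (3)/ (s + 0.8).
First-order system: τ = -1/pole. Pole = -0.8. τ = -1/(-0.8) = 1.25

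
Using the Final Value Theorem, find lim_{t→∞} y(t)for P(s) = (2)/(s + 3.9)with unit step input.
FVT: lim_{t→∞} y(t) = lim_{s→0} s*Y(s) where Y(s) = P(s)/s.
= lim_{s→0} P(s) = P(0) = num(0)/den(0) = 2/3.9 = 0.5128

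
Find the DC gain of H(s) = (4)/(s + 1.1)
DC gain = H(0) = num(0)/den(0) = 4/1.1 = 3.636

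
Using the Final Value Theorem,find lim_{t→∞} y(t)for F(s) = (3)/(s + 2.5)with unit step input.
FVT: lim_{t→∞} y(t) = lim_{s→0} s*Y(s) where Y(s) = F(s)/s.
= lim_{s→0} F(s) = F(0) = num(0)/den(0) = 3/2.5 = 1.2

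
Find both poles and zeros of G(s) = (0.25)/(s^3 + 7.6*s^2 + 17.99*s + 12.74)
Set denominator = 0: s^3 + 7.6*s^2 + 17.99*s + 12.74 = (s + 3.5)(s + 2.8)(s + 1.3) = 0 → Poles: -1.3, -2.8, -3.5
Numerator is a nonzero constant (0.25) → Zeros: none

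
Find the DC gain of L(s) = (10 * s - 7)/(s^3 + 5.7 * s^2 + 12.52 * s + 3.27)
DC gain = L(0) = num(0)/den(0) = -7/3.27 = -2.141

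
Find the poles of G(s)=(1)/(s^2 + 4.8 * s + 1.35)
Set denominator = 0: s^2 + 4.8*s + 1.35 = (s + 0.3)(s + 4.5) = 0 → Poles: -0.3, -4.5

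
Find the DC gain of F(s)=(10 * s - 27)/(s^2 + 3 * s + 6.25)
DC gain = F(0) = num(0)/den(0) = -27/6.25 = -4.32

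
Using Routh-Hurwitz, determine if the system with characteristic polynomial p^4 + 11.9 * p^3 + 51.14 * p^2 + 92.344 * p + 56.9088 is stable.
Routh array:
p^4: [1, 51.14, 56.9088]; p^3: [11.9, 92.344]; p^2: [43.38, 56.9088]; p^1: [76.7328]; p^0: [56.9088]
First column: [1, 11.9, 43.38, 76.7328, 56.9088]. Sign changes = 0.
Yes, stable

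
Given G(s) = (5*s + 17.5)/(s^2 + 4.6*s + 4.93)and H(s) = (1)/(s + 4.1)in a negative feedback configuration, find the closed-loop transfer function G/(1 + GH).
Closed-loop T = G/(1+GH).
Numerator: G_num * H_den = 5*s^2 + 38*s + 71.75.
Denominator: G_den * H_den + G_num * H_num = (s^3 + 8.7*s^2 + 23.79*s + 20.213) + (5*s + 17.5) = s^3 + 8.7*s^2 + 28.79*s + 37.713.
T(s) = (5*s^2 + 38*s + 71.75)/(s^3 + 8.7*s^2 + 28.79*s + 37.713)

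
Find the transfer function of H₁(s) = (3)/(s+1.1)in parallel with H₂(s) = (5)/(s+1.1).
Parallel: H = H₁ + H₂ = (n₁·d₂ + n₂·d₁)/(d₁·d₂).
n₁·d₂ = 3*s + 3.3. n₂·d₁ = 5*s + 5.5. Sum = 8*s + 8.8. d₁·d₂ = s^2 + 2.2*s + 1.21.
H(s) = (8*s + 8.8)/(s^2 + 2.2*s + 1.21)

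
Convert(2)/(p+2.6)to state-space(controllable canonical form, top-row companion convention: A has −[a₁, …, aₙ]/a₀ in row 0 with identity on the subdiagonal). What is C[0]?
Reachable canonical form: C = numerator coefficients (right-aligned, zero-padded to length n).
num = 2, C = [[2]].
C[0] = 2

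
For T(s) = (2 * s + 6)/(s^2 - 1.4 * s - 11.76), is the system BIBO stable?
Denominator: s^2 - 1.4*s - 11.76 = (s - 4.2)(s + 2.8). Poles: -2.8, 4.2. All Re(p)<0: No (unstable)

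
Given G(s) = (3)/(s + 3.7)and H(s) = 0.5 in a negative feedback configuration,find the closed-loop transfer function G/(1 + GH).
Closed-loop T = G/(1+GH).
Numerator: G_num * H_den = 3.
Denominator: G_den * H_den + G_num * H_num = (s + 3.7) + (1.5) = s + 5.2.
T(s) = (3)/(s + 5.2)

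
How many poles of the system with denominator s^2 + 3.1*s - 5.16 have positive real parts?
s^2 + 3.1*s - 5.16 = (s - 1.2)(s + 4.3). Poles: -4.3, 1.2. RHP poles (Re>0): 1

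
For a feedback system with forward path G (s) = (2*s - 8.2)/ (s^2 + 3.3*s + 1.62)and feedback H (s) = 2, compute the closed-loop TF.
Closed-loop T = G/(1+GH).
Numerator: G_num * H_den = 2*s - 8.2.
Denominator: G_den * H_den + G_num * H_num = (s^2 + 3.3*s + 1.62) + (4*s - 16.4) = s^2 + 7.3*s - 14.78.
T(s) = (2*s - 8.2)/(s^2 + 7.3*s - 14.78)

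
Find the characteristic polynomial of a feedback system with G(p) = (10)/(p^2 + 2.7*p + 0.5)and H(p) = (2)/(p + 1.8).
Characteristic poly = G_den * H_den + G_num * H_num = (p^3 + 4.5*p^2 + 5.36*p + 0.9) + (20) = p^3 + 4.5*p^2 + 5.36*p + 20.9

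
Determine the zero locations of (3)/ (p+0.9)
Numerator is a nonzero constant (3) → Zeros: none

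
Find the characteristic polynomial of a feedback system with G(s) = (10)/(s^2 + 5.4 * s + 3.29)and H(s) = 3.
Characteristic poly = G_den * H_den + G_num * H_num = (s^2 + 5.4*s + 3.29) + (30) = s^2 + 5.4*s + 33.29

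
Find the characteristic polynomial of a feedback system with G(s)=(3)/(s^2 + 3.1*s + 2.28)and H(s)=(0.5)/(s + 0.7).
Characteristic poly = G_den * H_den + G_num * H_num = (s^3 + 3.8*s^2 + 4.45*s + 1.596) + (1.5) = s^3 + 3.8*s^2 + 4.45*s + 3.096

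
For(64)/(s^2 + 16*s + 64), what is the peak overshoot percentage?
Standard form: ωn²/(s²+2ζωn·s+ωn²) → ωn = 8, ζ = 1.
ζ ≥ 1, so the response is non-oscillatory: peak overshoot = 0%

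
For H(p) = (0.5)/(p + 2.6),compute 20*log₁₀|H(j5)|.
Substitute p = j*5: H(j5) = 0.040932 - 0.0787154j.
|H(j5)| = sqrt(Re² + Im²) = 0.08872.
20*log₁₀(0.08872) = -21.04 dB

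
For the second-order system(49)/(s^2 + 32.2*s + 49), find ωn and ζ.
Standard form: ωn²/(s²+2ζωn·s+ωn²).
const=49=ωn² → ωn=7, s coeff=32.2=2ζωn → ζ=2.3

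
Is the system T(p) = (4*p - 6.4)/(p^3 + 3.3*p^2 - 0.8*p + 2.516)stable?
Denominator: p^3 + 3.3*p^2 - 0.8*p + 2.516 = (p + 3.7)(p^2 - 0.4*p + 0.68). Poles: -3.7, 0.2 + 0.8j, 0.2 - 0.8j. All Re(p)<0: No (unstable)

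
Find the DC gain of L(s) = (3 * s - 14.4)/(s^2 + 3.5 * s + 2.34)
DC gain = L(0) = num(0)/den(0) = -14.4/2.34 = -6.154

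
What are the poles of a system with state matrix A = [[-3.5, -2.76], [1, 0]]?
Eigenvalues solve det(λI - A) = 0.
Characteristic polynomial: λ^2 + 3.5*λ + 2.76 = 0.
Factor: (λ + 2.3)(λ + 1.2) = 0.
Roots: -1.2, -2.3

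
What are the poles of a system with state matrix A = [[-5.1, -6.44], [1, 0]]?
Eigenvalues solve det(λI - A) = 0.
Characteristic polynomial: λ^2 + 5.1*λ + 6.44 = 0.
Factor: (λ + 2.3)(λ + 2.8) = 0.
Roots: -2.3, -2.8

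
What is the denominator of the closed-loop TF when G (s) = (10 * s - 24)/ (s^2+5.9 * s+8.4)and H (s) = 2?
Characteristic poly = G_den * H_den + G_num * H_num = (s^2 + 5.9*s + 8.4) + (20*s - 48) = s^2 + 25.9*s - 39.6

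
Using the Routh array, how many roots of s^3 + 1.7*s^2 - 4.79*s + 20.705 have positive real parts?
Routh array:
s^3: [1, -4.79]; s^2: [1.7, 20.705]; s^1: [-16.9694]; s^0: [20.705]
First column: [1, 1.7, -16.9694, 20.705]. Sign changes = RHP roots = 2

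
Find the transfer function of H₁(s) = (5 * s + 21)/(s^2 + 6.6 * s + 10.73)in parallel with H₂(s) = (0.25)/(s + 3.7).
Parallel: H = H₁ + H₂ = (n₁·d₂ + n₂·d₁)/(d₁·d₂).
n₁·d₂ = 5*s^2 + 39.5*s + 77.7. n₂·d₁ = 0.25*s^2 + 1.65*s + 2.6825. Sum = 5.25*s^2 + 41.15*s + 80.3825. d₁·d₂ = s^3 + 10.3*s^2 + 35.15*s + 39.701.
H(s) = (5.25*s^2 + 41.15*s + 80.3825)/(s^3 + 10.3*s^2 + 35.15*s + 39.701)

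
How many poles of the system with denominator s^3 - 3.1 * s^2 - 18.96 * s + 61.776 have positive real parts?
s^3 - 3.1*s^2 - 18.96*s + 61.776 = (s - 3.6)(s + 4.4)(s - 3.9). Poles: -4.4, 3.6, 3.9. RHP poles (Re>0): 2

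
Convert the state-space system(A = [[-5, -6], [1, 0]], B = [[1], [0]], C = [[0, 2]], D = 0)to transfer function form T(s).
T(s) = C(sI - A)⁻¹B + D.
Characteristic polynomial det(sI - A) = s^2 + 5*s + 6.
Numerator from C·adj(sI-A)·B + D·det(sI-A) = 2.
T(s) = (2)/(s^2 + 5*s + 6)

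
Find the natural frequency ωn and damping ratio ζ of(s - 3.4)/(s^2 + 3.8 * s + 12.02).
Underdamped: complex pole -1.9 + 2.9j. ωn = |pole| = 3.467, ζ = -Re(pole)/ωn = 0.548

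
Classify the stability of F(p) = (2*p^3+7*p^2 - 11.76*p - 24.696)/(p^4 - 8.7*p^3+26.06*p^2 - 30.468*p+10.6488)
Denominator: p^4 - 8.7*p^3 + 26.06*p^2 - 30.468*p + 10.6488 = (p - 2.9)(p - 3.4)(p - 1.8)(p - 0.6). Poles: 0.6, 1.8, 2.9, 3.4. Unstable (4 pole(s) in RHP)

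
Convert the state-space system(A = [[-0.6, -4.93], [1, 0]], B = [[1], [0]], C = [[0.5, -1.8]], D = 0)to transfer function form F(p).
F(p) = C(pI - A)⁻¹B + D.
Characteristic polynomial det(pI - A) = p^2 + 0.6*p + 4.93.
Numerator from C·adj(pI-A)·B + D·det(pI-A) = 0.5*p - 1.8.
F(p) = (0.5*p - 1.8)/(p^2 + 0.6*p + 4.93)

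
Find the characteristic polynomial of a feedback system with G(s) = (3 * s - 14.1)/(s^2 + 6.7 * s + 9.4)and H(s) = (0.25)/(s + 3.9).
Characteristic poly = G_den * H_den + G_num * H_num = (s^3 + 10.6*s^2 + 35.53*s + 36.66) + (0.75*s - 3.525) = s^3 + 10.6*s^2 + 36.28*s + 33.135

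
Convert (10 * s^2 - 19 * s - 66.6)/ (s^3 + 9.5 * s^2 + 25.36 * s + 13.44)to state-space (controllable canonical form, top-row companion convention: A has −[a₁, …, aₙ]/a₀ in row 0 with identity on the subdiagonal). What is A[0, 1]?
Reachable canonical form for den = s^3 + 9.5*s^2 + 25.36*s + 13.44: top row of A = -[a₁,a₂,...,aₙ]/a₀, ones on the subdiagonal, zeros elsewhere.
A = [[-9.5, -25.36, -13.44], [1, 0, 0], [0, 1, 0]].
A[0,1] = -25.36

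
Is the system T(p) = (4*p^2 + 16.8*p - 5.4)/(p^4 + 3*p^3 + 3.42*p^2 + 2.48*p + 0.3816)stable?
Denominator: p^4 + 3*p^3 + 3.42*p^2 + 2.48*p + 0.3816 = (p + 1.8)(p + 0.2)(p^2 + p + 1.06). Poles: -0.2, -0.5 + 0.9j, -0.5 - 0.9j, -1.8. All Re(p)<0: Yes (stable)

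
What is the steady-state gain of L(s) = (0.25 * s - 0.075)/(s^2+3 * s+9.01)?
DC gain = L(0) = num(0)/den(0) = -0.075/9.01 = -0.008324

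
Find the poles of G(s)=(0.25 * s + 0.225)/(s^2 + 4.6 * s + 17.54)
Set denominator = 0: s^2 + 4.6*s + 17.54 = 0 → Poles: -2.3 + 3.5j, -2.3 - 3.5j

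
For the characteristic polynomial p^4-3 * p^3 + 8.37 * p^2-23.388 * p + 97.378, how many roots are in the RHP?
p^4 - 3*p^3 + 8.37*p^2 - 23.388*p + 97.378 = (p^2 - 5.2*p + 10.76)(p^2 + 2.2*p + 9.05). Poles: -1.1 + 2.8j, -1.1 - 2.8j, 2.6 + 2j, 2.6 - 2j. RHP poles (Re>0): 2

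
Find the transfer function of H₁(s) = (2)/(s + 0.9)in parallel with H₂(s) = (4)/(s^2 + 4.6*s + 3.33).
Parallel: H = H₁ + H₂ = (n₁·d₂ + n₂·d₁)/(d₁·d₂).
n₁·d₂ = 2*s^2 + 9.2*s + 6.66. n₂·d₁ = 4*s + 3.6. Sum = 2*s^2 + 13.2*s + 10.26. d₁·d₂ = s^3 + 5.5*s^2 + 7.47*s + 2.997.
H(s) = (2*s^2 + 13.2*s + 10.26)/(s^3 + 5.5*s^2 + 7.47*s + 2.997)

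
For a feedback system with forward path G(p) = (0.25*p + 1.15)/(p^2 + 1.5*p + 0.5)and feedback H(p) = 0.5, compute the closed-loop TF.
Closed-loop T = G/(1+GH).
Numerator: G_num * H_den = 0.25*p + 1.15.
Denominator: G_den * H_den + G_num * H_num = (p^2 + 1.5*p + 0.5) + (0.125*p + 0.575) = p^2 + 1.625*p + 1.075.
T(p) = (0.25*p + 1.15)/(p^2 + 1.625*p + 1.075)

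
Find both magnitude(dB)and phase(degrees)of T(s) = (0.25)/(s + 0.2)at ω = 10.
Substitute s = j*10: T(j10) = 0.0004998 - 0.02499j.
|T| = 20*log₁₀(sqrt(Re²+Im²)) = -32.04 dB.
∠T = atan2(Im, Re) = -88.85°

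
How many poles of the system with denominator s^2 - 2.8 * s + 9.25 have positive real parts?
Poles: 1.4 + 2.7j, 1.4 - 2.7j. RHP poles (Re>0): 2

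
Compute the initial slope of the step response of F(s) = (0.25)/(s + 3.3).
IVT: y'(0⁺) = lim_{s→∞} s²·Y(s) = lim_{s→∞} s·F(s).
deg(num) = 0, deg(den) = 1, relative degree = 1, so s·F(s) → (leading num)/(leading den) = 0.25/1 = 0.25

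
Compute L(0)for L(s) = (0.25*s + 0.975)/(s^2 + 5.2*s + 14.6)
DC gain = L(0) = num(0)/den(0) = 0.975/14.6 = 0.06678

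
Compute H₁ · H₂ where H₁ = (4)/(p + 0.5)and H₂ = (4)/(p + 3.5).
Series: H = H₁ · H₂ = (n₁·n₂)/(d₁·d₂).
Num: n₁·n₂ = 16. Den: d₁·d₂ = p^2 + 4*p + 1.75.
H(p) = (16)/(p^2 + 4*p + 1.75)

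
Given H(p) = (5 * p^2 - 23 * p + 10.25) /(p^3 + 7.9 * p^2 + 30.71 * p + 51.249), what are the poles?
Set denominator = 0: p^3 + 7.9*p^2 + 30.71*p + 51.249 = (p + 3.3)(p^2 + 4.6*p + 15.53) = 0 → Poles: -2.3 + 3.2j, -2.3 - 3.2j, -3.3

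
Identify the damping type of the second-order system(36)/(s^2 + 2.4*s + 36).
Standard form: ωn²/(s²+2ζωn·s+ωn²) gives ωn=6, ζ=0.2.
Underdamped (ζ = 0.2 < 1)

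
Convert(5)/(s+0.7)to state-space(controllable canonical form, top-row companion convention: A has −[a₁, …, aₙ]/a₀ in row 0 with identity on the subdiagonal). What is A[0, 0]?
Reachable canonical form for den = s + 0.7: top row of A = -[a₁,a₂,...,aₙ]/a₀, ones on the subdiagonal, zeros elsewhere.
A = [[-0.7]].
A[0,0] = -0.7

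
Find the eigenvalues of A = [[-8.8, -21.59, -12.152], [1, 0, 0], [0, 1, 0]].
Eigenvalues solve det(λI - A) = 0.
Characteristic polynomial: λ^3 + 8.8*λ^2 + 21.59*λ + 12.152 = 0.
Factor: (λ + 4.9)(λ + 3.1)(λ + 0.8) = 0.
Roots: -0.8, -3.1, -4.9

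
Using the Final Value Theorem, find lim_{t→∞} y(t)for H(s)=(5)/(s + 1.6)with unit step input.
FVT: lim_{t→∞} y(t) = lim_{s→0} s*Y(s) where Y(s) = H(s)/s.
= lim_{s→0} H(s) = H(0) = num(0)/den(0) = 5/1.6 = 3.125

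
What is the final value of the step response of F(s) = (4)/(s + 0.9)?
FVT: lim_{t→∞} y(t) = lim_{s→0} s*Y(s) where Y(s) = F(s)/s.
= lim_{s→0} F(s) = F(0) = num(0)/den(0) = 4/0.9 = 4.444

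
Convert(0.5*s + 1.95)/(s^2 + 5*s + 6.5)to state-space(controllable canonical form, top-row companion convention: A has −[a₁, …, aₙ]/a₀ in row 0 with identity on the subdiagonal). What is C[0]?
Reachable canonical form: C = numerator coefficients (right-aligned, zero-padded to length n).
num = 0.5*s + 1.95, C = [[0.5, 1.95]].
C[0] = 0.5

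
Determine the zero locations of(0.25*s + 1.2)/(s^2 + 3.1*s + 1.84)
Set numerator = 0: 0.25*s + 1.2 = 0 → Zeros: -4.8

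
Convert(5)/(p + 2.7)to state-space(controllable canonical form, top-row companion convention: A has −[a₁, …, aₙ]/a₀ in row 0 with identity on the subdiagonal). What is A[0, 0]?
Reachable canonical form for den = p + 2.7: top row of A = -[a₁,a₂,...,aₙ]/a₀, ones on the subdiagonal, zeros elsewhere.
A = [[-2.7]].
A[0,0] = -2.7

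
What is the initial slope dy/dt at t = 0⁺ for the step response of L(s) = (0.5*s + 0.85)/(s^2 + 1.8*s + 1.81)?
IVT: y'(0⁺) = lim_{s→∞} s²·Y(s) = lim_{s→∞} s·L(s).
deg(num) = 1, deg(den) = 2, relative degree = 1, so s·L(s) → (leading num)/(leading den) = 0.5/1 = 0.5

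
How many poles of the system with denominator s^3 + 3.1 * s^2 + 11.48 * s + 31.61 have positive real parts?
s^3 + 3.1*s^2 + 11.48*s + 31.61 = (s + 2.9)(s^2 + 0.2*s + 10.9). Poles: -0.1 + 3.3j, -0.1 - 3.3j, -2.9. RHP poles (Re>0): 0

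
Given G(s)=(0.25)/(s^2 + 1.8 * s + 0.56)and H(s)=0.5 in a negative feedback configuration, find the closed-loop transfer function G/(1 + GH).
Closed-loop T = G/(1+GH).
Numerator: G_num * H_den = 0.25.
Denominator: G_den * H_den + G_num * H_num = (s^2 + 1.8*s + 0.56) + (0.125) = s^2 + 1.8*s + 0.685.
T(s) = (0.25)/(s^2 + 1.8*s + 0.685)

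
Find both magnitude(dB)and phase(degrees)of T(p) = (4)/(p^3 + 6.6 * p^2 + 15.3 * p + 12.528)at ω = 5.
Substitute p = j*5: T(j5) = -0.0238238 + 0.00757814j.
|T| = 20*log₁₀(sqrt(Re²+Im²)) = -32.04 dB.
∠T = atan2(Im, Re) = 162.35° (principal value).
Summing the individual angle contributions Σ∠(j5 − zᵢ) − Σ∠(j5 − pₖ) over the 0 zero(s) and 3 pole(s), each followed continuously from ω = 0 (DC phase referenced to (−180°, 180°]), gives -197.65°, i.e. the principal value - 360°. Continuous Bode phase = -197.65°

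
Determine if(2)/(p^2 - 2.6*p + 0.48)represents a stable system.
Denominator: p^2 - 2.6*p + 0.48 = (p - 2.4)(p - 0.2). Poles: 0.2, 2.4. All Re(p)<0: No (unstable)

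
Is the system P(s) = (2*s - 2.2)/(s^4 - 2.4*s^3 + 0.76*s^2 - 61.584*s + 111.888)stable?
Denominator: s^4 - 2.4*s^3 + 0.76*s^2 - 61.584*s + 111.888 = (s - 1.8)(s - 4.2)(s^2 + 3.6*s + 14.8). Poles: -1.8 + 3.4j, -1.8 - 3.4j, 1.8, 4.2. All Re(p)<0: No (unstable)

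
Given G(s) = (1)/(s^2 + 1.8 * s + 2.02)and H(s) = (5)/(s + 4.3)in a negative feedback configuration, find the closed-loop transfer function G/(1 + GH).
Closed-loop T = G/(1+GH).
Numerator: G_num * H_den = s + 4.3.
Denominator: G_den * H_den + G_num * H_num = (s^3 + 6.1*s^2 + 9.76*s + 8.686) + (5) = s^3 + 6.1*s^2 + 9.76*s + 13.686.
T(s) = (s + 4.3)/(s^3 + 6.1*s^2 + 9.76*s + 13.686)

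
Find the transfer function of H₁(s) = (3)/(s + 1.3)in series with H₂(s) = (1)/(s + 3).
Series: H = H₁ · H₂ = (n₁·n₂)/(d₁·d₂).
Num: n₁·n₂ = 3. Den: d₁·d₂ = s^2 + 4.3*s + 3.9.
H(s) = (3)/(s^2 + 4.3*s + 3.9)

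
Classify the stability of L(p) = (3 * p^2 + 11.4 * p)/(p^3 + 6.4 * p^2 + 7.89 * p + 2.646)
Denominator: p^3 + 6.4*p^2 + 7.89*p + 2.646 = (p + 0.9)(p + 0.6)(p + 4.9). Poles: -0.6, -0.9, -4.9. Stable (all poles in LHP)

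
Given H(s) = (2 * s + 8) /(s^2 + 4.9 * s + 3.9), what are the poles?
Set denominator = 0: s^2 + 4.9*s + 3.9 = (s + 3.9)(s + 1) = 0 → Poles: -1, -3.9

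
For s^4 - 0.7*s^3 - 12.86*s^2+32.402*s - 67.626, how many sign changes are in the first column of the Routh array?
Routh array:
s^4: [1, -12.86, -67.626]; s^3: [-0.7, 32.402]; s^2: [33.4286, -67.626]; s^1: [30.9859]; s^0: [-67.626]
First column: [1, -0.7, 33.4286, 30.9859, -67.626]. Sign changes = 3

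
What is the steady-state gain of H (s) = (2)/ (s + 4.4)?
DC gain = H(0) = num(0)/den(0) = 2/4.4 = 0.4545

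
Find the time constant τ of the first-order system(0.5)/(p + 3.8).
First-order system: τ = -1/pole. Pole = -3.8. τ = -1/(-3.8) = 0.2632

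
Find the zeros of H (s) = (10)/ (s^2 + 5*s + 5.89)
Numerator is a nonzero constant (10) → Zeros: none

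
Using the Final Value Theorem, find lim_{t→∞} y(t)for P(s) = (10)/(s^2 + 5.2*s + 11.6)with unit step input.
FVT: lim_{t→∞} y(t) = lim_{s→0} s*Y(s) where Y(s) = P(s)/s.
= lim_{s→0} P(s) = P(0) = num(0)/den(0) = 10/11.6 = 0.8621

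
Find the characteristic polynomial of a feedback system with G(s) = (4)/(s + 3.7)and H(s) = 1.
Characteristic poly = G_den * H_den + G_num * H_num = (s + 3.7) + (4) = s + 7.7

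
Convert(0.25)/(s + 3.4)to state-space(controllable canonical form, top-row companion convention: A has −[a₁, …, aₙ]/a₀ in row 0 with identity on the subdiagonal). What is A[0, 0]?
Reachable canonical form for den = s + 3.4: top row of A = -[a₁,a₂,...,aₙ]/a₀, ones on the subdiagonal, zeros elsewhere.
A = [[-3.4]].
A[0,0] = -3.4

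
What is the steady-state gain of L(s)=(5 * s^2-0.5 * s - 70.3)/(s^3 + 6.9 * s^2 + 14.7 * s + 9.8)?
DC gain = L(0) = num(0)/den(0) = -70.3/9.8 = -7.173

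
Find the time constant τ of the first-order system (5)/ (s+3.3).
First-order system: τ = -1/pole. Pole = -3.3. τ = -1/(-3.3) = 0.303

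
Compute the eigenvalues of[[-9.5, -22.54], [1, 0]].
Eigenvalues solve det(λI - A) = 0.
Characteristic polynomial: λ^2 + 9.5*λ + 22.54 = 0.
Factor: (λ + 4.6)(λ + 4.9) = 0.
Roots: -4.6, -4.9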